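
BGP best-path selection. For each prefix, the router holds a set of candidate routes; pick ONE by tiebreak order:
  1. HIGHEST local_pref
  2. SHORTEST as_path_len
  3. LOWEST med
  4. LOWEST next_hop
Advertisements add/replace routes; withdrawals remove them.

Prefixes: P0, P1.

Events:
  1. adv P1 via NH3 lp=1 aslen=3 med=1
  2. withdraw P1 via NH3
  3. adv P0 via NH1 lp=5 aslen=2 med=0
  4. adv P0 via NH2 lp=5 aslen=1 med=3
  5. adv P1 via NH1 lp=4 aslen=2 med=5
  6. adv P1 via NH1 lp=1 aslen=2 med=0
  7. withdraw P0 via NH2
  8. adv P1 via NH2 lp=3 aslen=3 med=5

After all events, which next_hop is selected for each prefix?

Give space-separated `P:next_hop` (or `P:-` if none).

Op 1: best P0=- P1=NH3
Op 2: best P0=- P1=-
Op 3: best P0=NH1 P1=-
Op 4: best P0=NH2 P1=-
Op 5: best P0=NH2 P1=NH1
Op 6: best P0=NH2 P1=NH1
Op 7: best P0=NH1 P1=NH1
Op 8: best P0=NH1 P1=NH2

Answer: P0:NH1 P1:NH2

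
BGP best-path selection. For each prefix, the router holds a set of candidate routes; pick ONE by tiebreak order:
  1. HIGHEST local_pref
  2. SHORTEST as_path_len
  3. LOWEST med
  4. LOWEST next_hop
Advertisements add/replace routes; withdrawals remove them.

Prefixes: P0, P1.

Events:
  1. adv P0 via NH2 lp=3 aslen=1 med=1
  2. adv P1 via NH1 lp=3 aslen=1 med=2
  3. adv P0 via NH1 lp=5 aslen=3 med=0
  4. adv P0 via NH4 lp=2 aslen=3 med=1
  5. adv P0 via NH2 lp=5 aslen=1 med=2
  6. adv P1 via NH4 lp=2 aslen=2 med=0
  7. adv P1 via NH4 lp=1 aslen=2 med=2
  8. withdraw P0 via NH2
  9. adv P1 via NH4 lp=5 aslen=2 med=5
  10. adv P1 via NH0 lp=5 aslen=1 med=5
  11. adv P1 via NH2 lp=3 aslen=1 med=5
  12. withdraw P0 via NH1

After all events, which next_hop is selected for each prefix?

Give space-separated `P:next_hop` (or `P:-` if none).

Answer: P0:NH4 P1:NH0

Derivation:
Op 1: best P0=NH2 P1=-
Op 2: best P0=NH2 P1=NH1
Op 3: best P0=NH1 P1=NH1
Op 4: best P0=NH1 P1=NH1
Op 5: best P0=NH2 P1=NH1
Op 6: best P0=NH2 P1=NH1
Op 7: best P0=NH2 P1=NH1
Op 8: best P0=NH1 P1=NH1
Op 9: best P0=NH1 P1=NH4
Op 10: best P0=NH1 P1=NH0
Op 11: best P0=NH1 P1=NH0
Op 12: best P0=NH4 P1=NH0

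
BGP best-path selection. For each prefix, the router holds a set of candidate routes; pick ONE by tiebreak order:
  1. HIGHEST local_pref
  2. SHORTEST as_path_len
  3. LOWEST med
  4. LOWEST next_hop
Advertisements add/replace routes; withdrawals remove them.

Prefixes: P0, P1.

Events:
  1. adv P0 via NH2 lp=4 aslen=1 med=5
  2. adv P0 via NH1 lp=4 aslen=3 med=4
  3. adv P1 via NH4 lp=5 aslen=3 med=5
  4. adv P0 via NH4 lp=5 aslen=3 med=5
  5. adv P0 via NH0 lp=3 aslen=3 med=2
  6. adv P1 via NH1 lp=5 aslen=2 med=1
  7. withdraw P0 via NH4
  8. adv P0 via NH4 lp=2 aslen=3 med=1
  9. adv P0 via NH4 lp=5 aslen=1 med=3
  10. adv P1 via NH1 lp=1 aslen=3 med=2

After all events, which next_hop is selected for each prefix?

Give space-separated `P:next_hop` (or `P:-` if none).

Op 1: best P0=NH2 P1=-
Op 2: best P0=NH2 P1=-
Op 3: best P0=NH2 P1=NH4
Op 4: best P0=NH4 P1=NH4
Op 5: best P0=NH4 P1=NH4
Op 6: best P0=NH4 P1=NH1
Op 7: best P0=NH2 P1=NH1
Op 8: best P0=NH2 P1=NH1
Op 9: best P0=NH4 P1=NH1
Op 10: best P0=NH4 P1=NH4

Answer: P0:NH4 P1:NH4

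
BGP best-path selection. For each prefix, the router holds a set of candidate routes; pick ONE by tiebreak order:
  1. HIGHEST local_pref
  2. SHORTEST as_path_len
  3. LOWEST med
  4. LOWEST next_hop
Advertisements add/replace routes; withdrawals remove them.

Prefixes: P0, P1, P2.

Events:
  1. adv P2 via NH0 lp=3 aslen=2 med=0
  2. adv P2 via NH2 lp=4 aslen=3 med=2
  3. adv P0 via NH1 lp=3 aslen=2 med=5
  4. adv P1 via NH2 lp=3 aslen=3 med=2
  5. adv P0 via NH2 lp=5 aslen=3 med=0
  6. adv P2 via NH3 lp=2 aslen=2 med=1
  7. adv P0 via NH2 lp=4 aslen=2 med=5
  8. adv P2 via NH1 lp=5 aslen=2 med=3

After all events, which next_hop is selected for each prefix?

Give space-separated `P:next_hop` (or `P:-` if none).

Answer: P0:NH2 P1:NH2 P2:NH1

Derivation:
Op 1: best P0=- P1=- P2=NH0
Op 2: best P0=- P1=- P2=NH2
Op 3: best P0=NH1 P1=- P2=NH2
Op 4: best P0=NH1 P1=NH2 P2=NH2
Op 5: best P0=NH2 P1=NH2 P2=NH2
Op 6: best P0=NH2 P1=NH2 P2=NH2
Op 7: best P0=NH2 P1=NH2 P2=NH2
Op 8: best P0=NH2 P1=NH2 P2=NH1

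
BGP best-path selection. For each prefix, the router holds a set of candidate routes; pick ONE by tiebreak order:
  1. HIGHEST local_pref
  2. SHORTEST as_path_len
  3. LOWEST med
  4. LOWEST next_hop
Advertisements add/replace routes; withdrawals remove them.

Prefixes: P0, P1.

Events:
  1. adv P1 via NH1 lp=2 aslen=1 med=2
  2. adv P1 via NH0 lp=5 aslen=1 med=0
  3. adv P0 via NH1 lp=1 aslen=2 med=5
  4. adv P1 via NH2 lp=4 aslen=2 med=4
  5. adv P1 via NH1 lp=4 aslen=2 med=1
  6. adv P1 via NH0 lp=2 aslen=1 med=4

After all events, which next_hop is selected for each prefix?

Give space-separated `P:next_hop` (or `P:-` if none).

Op 1: best P0=- P1=NH1
Op 2: best P0=- P1=NH0
Op 3: best P0=NH1 P1=NH0
Op 4: best P0=NH1 P1=NH0
Op 5: best P0=NH1 P1=NH0
Op 6: best P0=NH1 P1=NH1

Answer: P0:NH1 P1:NH1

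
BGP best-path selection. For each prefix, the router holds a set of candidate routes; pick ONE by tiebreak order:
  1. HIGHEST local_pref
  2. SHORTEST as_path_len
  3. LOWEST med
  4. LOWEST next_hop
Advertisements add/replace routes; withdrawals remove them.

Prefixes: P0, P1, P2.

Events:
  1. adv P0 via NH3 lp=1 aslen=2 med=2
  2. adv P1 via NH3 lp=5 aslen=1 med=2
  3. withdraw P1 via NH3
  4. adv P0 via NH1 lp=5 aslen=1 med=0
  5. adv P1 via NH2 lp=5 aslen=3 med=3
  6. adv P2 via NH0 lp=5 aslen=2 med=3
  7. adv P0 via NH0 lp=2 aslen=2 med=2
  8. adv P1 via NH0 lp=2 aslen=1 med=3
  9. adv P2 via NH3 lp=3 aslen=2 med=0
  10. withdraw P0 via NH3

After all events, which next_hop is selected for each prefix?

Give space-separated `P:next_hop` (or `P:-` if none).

Op 1: best P0=NH3 P1=- P2=-
Op 2: best P0=NH3 P1=NH3 P2=-
Op 3: best P0=NH3 P1=- P2=-
Op 4: best P0=NH1 P1=- P2=-
Op 5: best P0=NH1 P1=NH2 P2=-
Op 6: best P0=NH1 P1=NH2 P2=NH0
Op 7: best P0=NH1 P1=NH2 P2=NH0
Op 8: best P0=NH1 P1=NH2 P2=NH0
Op 9: best P0=NH1 P1=NH2 P2=NH0
Op 10: best P0=NH1 P1=NH2 P2=NH0

Answer: P0:NH1 P1:NH2 P2:NH0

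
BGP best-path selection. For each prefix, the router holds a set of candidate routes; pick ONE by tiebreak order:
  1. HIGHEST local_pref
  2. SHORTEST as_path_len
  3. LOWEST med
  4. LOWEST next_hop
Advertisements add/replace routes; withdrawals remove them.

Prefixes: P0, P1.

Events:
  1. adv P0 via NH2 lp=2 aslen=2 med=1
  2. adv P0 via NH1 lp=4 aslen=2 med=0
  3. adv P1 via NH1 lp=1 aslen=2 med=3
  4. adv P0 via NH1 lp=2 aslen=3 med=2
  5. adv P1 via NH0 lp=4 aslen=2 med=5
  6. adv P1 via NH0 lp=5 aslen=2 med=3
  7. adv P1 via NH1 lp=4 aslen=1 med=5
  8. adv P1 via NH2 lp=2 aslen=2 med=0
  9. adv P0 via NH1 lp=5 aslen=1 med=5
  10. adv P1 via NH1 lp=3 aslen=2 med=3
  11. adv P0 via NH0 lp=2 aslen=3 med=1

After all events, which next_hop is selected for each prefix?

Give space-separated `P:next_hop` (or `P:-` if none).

Op 1: best P0=NH2 P1=-
Op 2: best P0=NH1 P1=-
Op 3: best P0=NH1 P1=NH1
Op 4: best P0=NH2 P1=NH1
Op 5: best P0=NH2 P1=NH0
Op 6: best P0=NH2 P1=NH0
Op 7: best P0=NH2 P1=NH0
Op 8: best P0=NH2 P1=NH0
Op 9: best P0=NH1 P1=NH0
Op 10: best P0=NH1 P1=NH0
Op 11: best P0=NH1 P1=NH0

Answer: P0:NH1 P1:NH0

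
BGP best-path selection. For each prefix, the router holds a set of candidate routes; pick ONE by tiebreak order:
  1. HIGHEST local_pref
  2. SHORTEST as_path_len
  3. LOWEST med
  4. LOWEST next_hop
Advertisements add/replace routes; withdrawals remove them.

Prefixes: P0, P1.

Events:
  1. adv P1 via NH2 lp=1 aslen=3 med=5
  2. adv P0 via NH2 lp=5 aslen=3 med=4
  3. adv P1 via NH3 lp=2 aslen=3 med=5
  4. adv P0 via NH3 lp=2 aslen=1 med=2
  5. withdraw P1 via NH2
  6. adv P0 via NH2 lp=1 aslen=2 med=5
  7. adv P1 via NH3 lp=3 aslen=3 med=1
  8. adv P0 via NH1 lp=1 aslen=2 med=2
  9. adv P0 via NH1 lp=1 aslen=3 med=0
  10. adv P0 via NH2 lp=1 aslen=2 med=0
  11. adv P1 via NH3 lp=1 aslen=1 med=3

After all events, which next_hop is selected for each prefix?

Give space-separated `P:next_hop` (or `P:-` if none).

Op 1: best P0=- P1=NH2
Op 2: best P0=NH2 P1=NH2
Op 3: best P0=NH2 P1=NH3
Op 4: best P0=NH2 P1=NH3
Op 5: best P0=NH2 P1=NH3
Op 6: best P0=NH3 P1=NH3
Op 7: best P0=NH3 P1=NH3
Op 8: best P0=NH3 P1=NH3
Op 9: best P0=NH3 P1=NH3
Op 10: best P0=NH3 P1=NH3
Op 11: best P0=NH3 P1=NH3

Answer: P0:NH3 P1:NH3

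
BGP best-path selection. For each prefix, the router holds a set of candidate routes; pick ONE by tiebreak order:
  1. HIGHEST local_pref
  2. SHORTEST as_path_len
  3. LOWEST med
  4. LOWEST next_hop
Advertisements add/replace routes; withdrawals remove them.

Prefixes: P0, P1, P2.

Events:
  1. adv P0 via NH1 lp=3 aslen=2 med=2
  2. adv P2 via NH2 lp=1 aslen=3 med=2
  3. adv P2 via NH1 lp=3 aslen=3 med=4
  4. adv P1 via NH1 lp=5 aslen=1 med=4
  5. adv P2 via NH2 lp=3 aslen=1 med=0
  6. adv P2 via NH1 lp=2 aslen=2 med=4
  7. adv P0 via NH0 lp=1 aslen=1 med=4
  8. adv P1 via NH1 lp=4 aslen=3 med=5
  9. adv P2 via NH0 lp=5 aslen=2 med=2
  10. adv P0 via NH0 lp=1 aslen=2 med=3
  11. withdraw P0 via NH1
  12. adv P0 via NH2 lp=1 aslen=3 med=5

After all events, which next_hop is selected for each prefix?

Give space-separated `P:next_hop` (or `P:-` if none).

Answer: P0:NH0 P1:NH1 P2:NH0

Derivation:
Op 1: best P0=NH1 P1=- P2=-
Op 2: best P0=NH1 P1=- P2=NH2
Op 3: best P0=NH1 P1=- P2=NH1
Op 4: best P0=NH1 P1=NH1 P2=NH1
Op 5: best P0=NH1 P1=NH1 P2=NH2
Op 6: best P0=NH1 P1=NH1 P2=NH2
Op 7: best P0=NH1 P1=NH1 P2=NH2
Op 8: best P0=NH1 P1=NH1 P2=NH2
Op 9: best P0=NH1 P1=NH1 P2=NH0
Op 10: best P0=NH1 P1=NH1 P2=NH0
Op 11: best P0=NH0 P1=NH1 P2=NH0
Op 12: best P0=NH0 P1=NH1 P2=NH0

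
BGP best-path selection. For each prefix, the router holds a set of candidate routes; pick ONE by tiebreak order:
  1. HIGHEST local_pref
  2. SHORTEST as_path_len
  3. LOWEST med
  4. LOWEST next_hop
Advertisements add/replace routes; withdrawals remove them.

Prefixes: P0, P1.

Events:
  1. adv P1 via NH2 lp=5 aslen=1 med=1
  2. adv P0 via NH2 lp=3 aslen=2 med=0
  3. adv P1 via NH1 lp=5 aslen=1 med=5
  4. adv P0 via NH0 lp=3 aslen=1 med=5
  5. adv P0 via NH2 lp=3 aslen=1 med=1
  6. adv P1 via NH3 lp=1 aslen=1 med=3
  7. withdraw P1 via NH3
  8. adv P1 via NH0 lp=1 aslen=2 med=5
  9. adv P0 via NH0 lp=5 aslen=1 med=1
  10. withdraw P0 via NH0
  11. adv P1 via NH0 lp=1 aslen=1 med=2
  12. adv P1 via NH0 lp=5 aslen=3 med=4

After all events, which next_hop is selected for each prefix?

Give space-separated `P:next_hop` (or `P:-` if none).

Op 1: best P0=- P1=NH2
Op 2: best P0=NH2 P1=NH2
Op 3: best P0=NH2 P1=NH2
Op 4: best P0=NH0 P1=NH2
Op 5: best P0=NH2 P1=NH2
Op 6: best P0=NH2 P1=NH2
Op 7: best P0=NH2 P1=NH2
Op 8: best P0=NH2 P1=NH2
Op 9: best P0=NH0 P1=NH2
Op 10: best P0=NH2 P1=NH2
Op 11: best P0=NH2 P1=NH2
Op 12: best P0=NH2 P1=NH2

Answer: P0:NH2 P1:NH2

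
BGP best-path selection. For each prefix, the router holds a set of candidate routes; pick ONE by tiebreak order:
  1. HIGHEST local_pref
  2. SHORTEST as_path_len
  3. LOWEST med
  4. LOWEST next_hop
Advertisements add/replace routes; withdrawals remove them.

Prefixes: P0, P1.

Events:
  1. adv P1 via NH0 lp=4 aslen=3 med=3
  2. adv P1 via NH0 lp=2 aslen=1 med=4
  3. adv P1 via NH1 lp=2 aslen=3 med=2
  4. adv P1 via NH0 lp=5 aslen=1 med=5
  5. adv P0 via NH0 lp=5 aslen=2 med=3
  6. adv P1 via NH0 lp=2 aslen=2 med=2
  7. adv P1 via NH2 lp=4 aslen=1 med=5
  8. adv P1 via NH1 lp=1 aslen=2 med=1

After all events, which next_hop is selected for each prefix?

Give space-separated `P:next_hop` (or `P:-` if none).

Op 1: best P0=- P1=NH0
Op 2: best P0=- P1=NH0
Op 3: best P0=- P1=NH0
Op 4: best P0=- P1=NH0
Op 5: best P0=NH0 P1=NH0
Op 6: best P0=NH0 P1=NH0
Op 7: best P0=NH0 P1=NH2
Op 8: best P0=NH0 P1=NH2

Answer: P0:NH0 P1:NH2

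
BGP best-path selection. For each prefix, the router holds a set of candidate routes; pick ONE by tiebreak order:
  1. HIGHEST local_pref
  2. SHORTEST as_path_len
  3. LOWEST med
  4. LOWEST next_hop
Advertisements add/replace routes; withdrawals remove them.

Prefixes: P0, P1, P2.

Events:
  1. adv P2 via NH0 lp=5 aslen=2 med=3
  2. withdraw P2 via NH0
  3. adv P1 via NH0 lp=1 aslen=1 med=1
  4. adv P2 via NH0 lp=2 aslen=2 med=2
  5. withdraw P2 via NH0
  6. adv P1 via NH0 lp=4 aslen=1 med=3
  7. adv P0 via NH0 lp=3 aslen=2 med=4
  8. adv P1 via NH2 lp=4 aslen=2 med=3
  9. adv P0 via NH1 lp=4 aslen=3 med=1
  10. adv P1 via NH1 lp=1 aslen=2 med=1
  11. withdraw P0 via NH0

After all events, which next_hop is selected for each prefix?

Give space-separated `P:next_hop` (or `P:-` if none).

Answer: P0:NH1 P1:NH0 P2:-

Derivation:
Op 1: best P0=- P1=- P2=NH0
Op 2: best P0=- P1=- P2=-
Op 3: best P0=- P1=NH0 P2=-
Op 4: best P0=- P1=NH0 P2=NH0
Op 5: best P0=- P1=NH0 P2=-
Op 6: best P0=- P1=NH0 P2=-
Op 7: best P0=NH0 P1=NH0 P2=-
Op 8: best P0=NH0 P1=NH0 P2=-
Op 9: best P0=NH1 P1=NH0 P2=-
Op 10: best P0=NH1 P1=NH0 P2=-
Op 11: best P0=NH1 P1=NH0 P2=-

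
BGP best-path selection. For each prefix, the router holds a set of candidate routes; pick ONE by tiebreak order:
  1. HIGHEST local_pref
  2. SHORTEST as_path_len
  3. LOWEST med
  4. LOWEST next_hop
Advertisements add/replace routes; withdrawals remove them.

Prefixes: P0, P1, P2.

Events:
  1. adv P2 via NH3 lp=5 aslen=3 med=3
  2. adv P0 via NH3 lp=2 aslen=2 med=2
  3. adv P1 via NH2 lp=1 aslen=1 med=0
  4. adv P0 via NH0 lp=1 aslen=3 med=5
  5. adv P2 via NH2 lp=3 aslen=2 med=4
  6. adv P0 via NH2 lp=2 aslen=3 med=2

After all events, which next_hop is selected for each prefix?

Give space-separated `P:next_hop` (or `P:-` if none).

Answer: P0:NH3 P1:NH2 P2:NH3

Derivation:
Op 1: best P0=- P1=- P2=NH3
Op 2: best P0=NH3 P1=- P2=NH3
Op 3: best P0=NH3 P1=NH2 P2=NH3
Op 4: best P0=NH3 P1=NH2 P2=NH3
Op 5: best P0=NH3 P1=NH2 P2=NH3
Op 6: best P0=NH3 P1=NH2 P2=NH3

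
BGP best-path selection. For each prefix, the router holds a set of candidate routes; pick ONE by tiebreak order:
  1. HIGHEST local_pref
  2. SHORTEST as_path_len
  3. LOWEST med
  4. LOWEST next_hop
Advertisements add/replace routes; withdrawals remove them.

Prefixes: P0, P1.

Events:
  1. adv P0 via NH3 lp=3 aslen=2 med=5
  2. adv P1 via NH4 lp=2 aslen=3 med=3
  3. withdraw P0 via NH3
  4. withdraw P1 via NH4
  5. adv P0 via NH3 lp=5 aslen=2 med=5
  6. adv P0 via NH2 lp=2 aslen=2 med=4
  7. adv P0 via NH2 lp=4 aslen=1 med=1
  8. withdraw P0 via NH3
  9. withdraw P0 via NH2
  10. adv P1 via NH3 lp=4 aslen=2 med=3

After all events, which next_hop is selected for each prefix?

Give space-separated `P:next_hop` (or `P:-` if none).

Answer: P0:- P1:NH3

Derivation:
Op 1: best P0=NH3 P1=-
Op 2: best P0=NH3 P1=NH4
Op 3: best P0=- P1=NH4
Op 4: best P0=- P1=-
Op 5: best P0=NH3 P1=-
Op 6: best P0=NH3 P1=-
Op 7: best P0=NH3 P1=-
Op 8: best P0=NH2 P1=-
Op 9: best P0=- P1=-
Op 10: best P0=- P1=NH3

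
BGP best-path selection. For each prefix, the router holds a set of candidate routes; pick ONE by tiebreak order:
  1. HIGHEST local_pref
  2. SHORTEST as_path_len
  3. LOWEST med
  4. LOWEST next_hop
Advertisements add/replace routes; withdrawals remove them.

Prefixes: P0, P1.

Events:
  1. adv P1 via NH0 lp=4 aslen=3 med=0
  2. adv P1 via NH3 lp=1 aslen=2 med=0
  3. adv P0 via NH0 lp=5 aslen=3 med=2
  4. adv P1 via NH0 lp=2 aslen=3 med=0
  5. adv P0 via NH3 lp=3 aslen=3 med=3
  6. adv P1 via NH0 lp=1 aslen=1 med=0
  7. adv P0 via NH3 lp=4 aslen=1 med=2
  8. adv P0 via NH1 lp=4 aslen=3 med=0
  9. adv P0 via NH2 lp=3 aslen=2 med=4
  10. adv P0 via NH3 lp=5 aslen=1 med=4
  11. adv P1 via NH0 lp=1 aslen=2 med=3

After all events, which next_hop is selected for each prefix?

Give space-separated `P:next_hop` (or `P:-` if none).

Answer: P0:NH3 P1:NH3

Derivation:
Op 1: best P0=- P1=NH0
Op 2: best P0=- P1=NH0
Op 3: best P0=NH0 P1=NH0
Op 4: best P0=NH0 P1=NH0
Op 5: best P0=NH0 P1=NH0
Op 6: best P0=NH0 P1=NH0
Op 7: best P0=NH0 P1=NH0
Op 8: best P0=NH0 P1=NH0
Op 9: best P0=NH0 P1=NH0
Op 10: best P0=NH3 P1=NH0
Op 11: best P0=NH3 P1=NH3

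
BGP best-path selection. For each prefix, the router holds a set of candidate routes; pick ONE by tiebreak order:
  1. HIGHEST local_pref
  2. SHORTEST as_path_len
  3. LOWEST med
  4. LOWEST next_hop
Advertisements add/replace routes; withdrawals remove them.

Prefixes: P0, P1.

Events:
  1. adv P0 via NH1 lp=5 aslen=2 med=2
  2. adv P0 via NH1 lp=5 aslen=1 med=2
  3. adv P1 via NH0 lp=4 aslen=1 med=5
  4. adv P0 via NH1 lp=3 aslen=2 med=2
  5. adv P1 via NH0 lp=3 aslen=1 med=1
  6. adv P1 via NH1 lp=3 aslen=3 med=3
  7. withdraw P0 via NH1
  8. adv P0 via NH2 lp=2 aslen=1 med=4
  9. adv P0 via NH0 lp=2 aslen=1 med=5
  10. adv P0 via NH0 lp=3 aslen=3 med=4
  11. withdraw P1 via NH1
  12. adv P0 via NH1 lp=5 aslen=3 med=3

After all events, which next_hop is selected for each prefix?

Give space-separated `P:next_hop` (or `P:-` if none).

Op 1: best P0=NH1 P1=-
Op 2: best P0=NH1 P1=-
Op 3: best P0=NH1 P1=NH0
Op 4: best P0=NH1 P1=NH0
Op 5: best P0=NH1 P1=NH0
Op 6: best P0=NH1 P1=NH0
Op 7: best P0=- P1=NH0
Op 8: best P0=NH2 P1=NH0
Op 9: best P0=NH2 P1=NH0
Op 10: best P0=NH0 P1=NH0
Op 11: best P0=NH0 P1=NH0
Op 12: best P0=NH1 P1=NH0

Answer: P0:NH1 P1:NH0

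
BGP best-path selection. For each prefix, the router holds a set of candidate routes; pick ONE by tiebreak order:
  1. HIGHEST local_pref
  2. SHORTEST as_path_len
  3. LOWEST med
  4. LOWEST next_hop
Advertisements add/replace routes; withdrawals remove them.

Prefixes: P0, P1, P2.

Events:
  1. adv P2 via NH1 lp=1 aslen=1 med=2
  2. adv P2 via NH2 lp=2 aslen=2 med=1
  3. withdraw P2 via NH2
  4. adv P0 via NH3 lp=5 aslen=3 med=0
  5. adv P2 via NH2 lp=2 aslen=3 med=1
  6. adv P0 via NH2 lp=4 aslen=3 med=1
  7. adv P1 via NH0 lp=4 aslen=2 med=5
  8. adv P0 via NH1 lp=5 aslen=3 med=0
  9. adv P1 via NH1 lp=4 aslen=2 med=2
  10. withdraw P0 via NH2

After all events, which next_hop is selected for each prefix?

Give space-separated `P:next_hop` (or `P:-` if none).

Answer: P0:NH1 P1:NH1 P2:NH2

Derivation:
Op 1: best P0=- P1=- P2=NH1
Op 2: best P0=- P1=- P2=NH2
Op 3: best P0=- P1=- P2=NH1
Op 4: best P0=NH3 P1=- P2=NH1
Op 5: best P0=NH3 P1=- P2=NH2
Op 6: best P0=NH3 P1=- P2=NH2
Op 7: best P0=NH3 P1=NH0 P2=NH2
Op 8: best P0=NH1 P1=NH0 P2=NH2
Op 9: best P0=NH1 P1=NH1 P2=NH2
Op 10: best P0=NH1 P1=NH1 P2=NH2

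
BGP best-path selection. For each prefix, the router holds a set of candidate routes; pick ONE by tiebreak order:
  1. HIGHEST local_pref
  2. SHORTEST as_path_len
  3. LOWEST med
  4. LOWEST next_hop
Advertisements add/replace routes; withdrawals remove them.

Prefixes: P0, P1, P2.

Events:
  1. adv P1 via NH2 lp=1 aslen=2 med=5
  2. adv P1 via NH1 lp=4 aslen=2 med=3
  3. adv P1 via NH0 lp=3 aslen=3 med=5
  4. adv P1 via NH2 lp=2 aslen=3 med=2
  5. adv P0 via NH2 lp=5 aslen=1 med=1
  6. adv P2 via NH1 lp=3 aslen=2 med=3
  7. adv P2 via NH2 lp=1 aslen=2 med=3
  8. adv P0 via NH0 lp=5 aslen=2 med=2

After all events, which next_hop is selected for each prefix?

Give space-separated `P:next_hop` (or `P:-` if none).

Op 1: best P0=- P1=NH2 P2=-
Op 2: best P0=- P1=NH1 P2=-
Op 3: best P0=- P1=NH1 P2=-
Op 4: best P0=- P1=NH1 P2=-
Op 5: best P0=NH2 P1=NH1 P2=-
Op 6: best P0=NH2 P1=NH1 P2=NH1
Op 7: best P0=NH2 P1=NH1 P2=NH1
Op 8: best P0=NH2 P1=NH1 P2=NH1

Answer: P0:NH2 P1:NH1 P2:NH1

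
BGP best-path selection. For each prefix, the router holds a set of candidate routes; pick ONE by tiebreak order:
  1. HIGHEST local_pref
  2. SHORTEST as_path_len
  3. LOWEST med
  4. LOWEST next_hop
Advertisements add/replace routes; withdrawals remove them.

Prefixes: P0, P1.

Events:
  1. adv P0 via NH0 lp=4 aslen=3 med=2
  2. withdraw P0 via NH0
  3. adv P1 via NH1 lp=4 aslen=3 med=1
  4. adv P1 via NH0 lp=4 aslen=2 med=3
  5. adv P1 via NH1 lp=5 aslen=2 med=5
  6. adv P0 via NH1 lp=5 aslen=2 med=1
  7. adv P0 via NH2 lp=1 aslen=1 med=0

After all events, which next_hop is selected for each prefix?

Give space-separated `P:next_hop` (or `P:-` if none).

Answer: P0:NH1 P1:NH1

Derivation:
Op 1: best P0=NH0 P1=-
Op 2: best P0=- P1=-
Op 3: best P0=- P1=NH1
Op 4: best P0=- P1=NH0
Op 5: best P0=- P1=NH1
Op 6: best P0=NH1 P1=NH1
Op 7: best P0=NH1 P1=NH1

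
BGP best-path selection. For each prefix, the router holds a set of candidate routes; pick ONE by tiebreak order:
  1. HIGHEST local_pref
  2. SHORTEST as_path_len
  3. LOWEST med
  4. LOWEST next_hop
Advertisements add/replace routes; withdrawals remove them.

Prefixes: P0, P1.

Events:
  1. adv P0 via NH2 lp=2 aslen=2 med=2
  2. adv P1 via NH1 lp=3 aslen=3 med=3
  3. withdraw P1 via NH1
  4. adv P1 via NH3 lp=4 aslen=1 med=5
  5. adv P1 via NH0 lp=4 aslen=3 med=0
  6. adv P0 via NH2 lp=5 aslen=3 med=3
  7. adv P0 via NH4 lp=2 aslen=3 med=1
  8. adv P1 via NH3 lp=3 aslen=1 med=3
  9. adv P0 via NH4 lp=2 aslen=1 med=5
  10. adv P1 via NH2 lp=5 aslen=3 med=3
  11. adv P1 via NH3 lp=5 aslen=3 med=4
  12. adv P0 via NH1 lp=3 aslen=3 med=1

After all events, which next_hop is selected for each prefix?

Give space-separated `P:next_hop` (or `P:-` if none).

Answer: P0:NH2 P1:NH2

Derivation:
Op 1: best P0=NH2 P1=-
Op 2: best P0=NH2 P1=NH1
Op 3: best P0=NH2 P1=-
Op 4: best P0=NH2 P1=NH3
Op 5: best P0=NH2 P1=NH3
Op 6: best P0=NH2 P1=NH3
Op 7: best P0=NH2 P1=NH3
Op 8: best P0=NH2 P1=NH0
Op 9: best P0=NH2 P1=NH0
Op 10: best P0=NH2 P1=NH2
Op 11: best P0=NH2 P1=NH2
Op 12: best P0=NH2 P1=NH2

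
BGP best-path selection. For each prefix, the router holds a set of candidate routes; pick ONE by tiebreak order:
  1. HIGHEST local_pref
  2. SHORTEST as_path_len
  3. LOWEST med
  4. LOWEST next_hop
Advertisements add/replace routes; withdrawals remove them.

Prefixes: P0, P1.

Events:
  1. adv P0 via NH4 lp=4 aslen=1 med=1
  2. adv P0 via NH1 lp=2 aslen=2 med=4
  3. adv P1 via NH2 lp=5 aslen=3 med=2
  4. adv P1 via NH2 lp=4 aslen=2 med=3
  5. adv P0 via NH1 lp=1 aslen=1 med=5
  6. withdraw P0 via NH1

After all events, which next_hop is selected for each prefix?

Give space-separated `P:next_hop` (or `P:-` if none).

Op 1: best P0=NH4 P1=-
Op 2: best P0=NH4 P1=-
Op 3: best P0=NH4 P1=NH2
Op 4: best P0=NH4 P1=NH2
Op 5: best P0=NH4 P1=NH2
Op 6: best P0=NH4 P1=NH2

Answer: P0:NH4 P1:NH2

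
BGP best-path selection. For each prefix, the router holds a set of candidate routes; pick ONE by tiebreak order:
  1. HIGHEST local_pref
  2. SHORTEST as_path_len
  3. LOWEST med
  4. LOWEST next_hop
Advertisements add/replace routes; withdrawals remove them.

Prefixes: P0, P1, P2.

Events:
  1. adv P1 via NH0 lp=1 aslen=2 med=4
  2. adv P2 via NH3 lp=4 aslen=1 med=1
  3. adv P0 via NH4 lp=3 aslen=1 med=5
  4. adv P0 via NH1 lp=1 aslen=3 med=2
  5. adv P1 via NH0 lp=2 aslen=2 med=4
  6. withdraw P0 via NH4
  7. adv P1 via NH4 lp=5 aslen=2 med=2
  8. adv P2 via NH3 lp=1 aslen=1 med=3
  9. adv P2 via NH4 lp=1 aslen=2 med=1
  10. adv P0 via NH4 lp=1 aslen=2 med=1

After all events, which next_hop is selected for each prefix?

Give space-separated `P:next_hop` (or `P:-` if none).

Answer: P0:NH4 P1:NH4 P2:NH3

Derivation:
Op 1: best P0=- P1=NH0 P2=-
Op 2: best P0=- P1=NH0 P2=NH3
Op 3: best P0=NH4 P1=NH0 P2=NH3
Op 4: best P0=NH4 P1=NH0 P2=NH3
Op 5: best P0=NH4 P1=NH0 P2=NH3
Op 6: best P0=NH1 P1=NH0 P2=NH3
Op 7: best P0=NH1 P1=NH4 P2=NH3
Op 8: best P0=NH1 P1=NH4 P2=NH3
Op 9: best P0=NH1 P1=NH4 P2=NH3
Op 10: best P0=NH4 P1=NH4 P2=NH3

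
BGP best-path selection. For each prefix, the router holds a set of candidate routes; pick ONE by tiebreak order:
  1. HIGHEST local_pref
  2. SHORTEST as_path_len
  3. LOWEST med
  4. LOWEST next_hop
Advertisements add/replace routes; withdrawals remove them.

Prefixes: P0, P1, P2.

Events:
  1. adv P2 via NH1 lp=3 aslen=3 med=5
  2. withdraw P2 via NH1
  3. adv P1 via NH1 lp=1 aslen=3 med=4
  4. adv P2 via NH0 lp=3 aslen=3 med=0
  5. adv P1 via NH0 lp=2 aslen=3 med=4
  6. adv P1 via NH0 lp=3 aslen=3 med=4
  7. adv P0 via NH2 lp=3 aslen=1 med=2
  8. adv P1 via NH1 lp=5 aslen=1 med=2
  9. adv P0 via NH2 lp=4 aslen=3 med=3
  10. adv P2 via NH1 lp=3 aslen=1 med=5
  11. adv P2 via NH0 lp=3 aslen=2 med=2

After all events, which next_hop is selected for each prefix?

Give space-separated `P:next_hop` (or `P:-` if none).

Answer: P0:NH2 P1:NH1 P2:NH1

Derivation:
Op 1: best P0=- P1=- P2=NH1
Op 2: best P0=- P1=- P2=-
Op 3: best P0=- P1=NH1 P2=-
Op 4: best P0=- P1=NH1 P2=NH0
Op 5: best P0=- P1=NH0 P2=NH0
Op 6: best P0=- P1=NH0 P2=NH0
Op 7: best P0=NH2 P1=NH0 P2=NH0
Op 8: best P0=NH2 P1=NH1 P2=NH0
Op 9: best P0=NH2 P1=NH1 P2=NH0
Op 10: best P0=NH2 P1=NH1 P2=NH1
Op 11: best P0=NH2 P1=NH1 P2=NH1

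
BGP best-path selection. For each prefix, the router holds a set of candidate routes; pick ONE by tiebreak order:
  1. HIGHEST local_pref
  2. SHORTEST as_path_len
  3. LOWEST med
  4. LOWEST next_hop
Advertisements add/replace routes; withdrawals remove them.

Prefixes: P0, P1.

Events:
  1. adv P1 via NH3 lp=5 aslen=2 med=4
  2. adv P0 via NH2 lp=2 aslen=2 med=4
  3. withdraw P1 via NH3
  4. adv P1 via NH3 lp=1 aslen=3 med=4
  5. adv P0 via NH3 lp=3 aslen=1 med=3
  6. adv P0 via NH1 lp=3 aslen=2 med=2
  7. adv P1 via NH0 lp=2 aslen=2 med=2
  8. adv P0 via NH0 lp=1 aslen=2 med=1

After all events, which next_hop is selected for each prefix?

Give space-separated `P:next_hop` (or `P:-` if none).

Op 1: best P0=- P1=NH3
Op 2: best P0=NH2 P1=NH3
Op 3: best P0=NH2 P1=-
Op 4: best P0=NH2 P1=NH3
Op 5: best P0=NH3 P1=NH3
Op 6: best P0=NH3 P1=NH3
Op 7: best P0=NH3 P1=NH0
Op 8: best P0=NH3 P1=NH0

Answer: P0:NH3 P1:NH0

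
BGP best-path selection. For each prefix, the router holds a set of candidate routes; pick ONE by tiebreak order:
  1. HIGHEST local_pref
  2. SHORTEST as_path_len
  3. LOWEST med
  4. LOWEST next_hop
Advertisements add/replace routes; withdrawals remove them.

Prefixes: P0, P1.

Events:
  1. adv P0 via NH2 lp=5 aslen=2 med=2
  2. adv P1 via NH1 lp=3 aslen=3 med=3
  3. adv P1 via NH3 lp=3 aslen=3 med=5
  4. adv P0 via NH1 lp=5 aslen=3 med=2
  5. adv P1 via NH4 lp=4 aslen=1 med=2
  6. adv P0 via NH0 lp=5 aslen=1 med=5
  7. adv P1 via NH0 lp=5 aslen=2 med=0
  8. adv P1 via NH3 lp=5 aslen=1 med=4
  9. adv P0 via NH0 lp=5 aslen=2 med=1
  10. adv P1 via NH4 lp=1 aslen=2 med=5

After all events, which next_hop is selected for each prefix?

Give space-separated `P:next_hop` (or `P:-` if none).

Op 1: best P0=NH2 P1=-
Op 2: best P0=NH2 P1=NH1
Op 3: best P0=NH2 P1=NH1
Op 4: best P0=NH2 P1=NH1
Op 5: best P0=NH2 P1=NH4
Op 6: best P0=NH0 P1=NH4
Op 7: best P0=NH0 P1=NH0
Op 8: best P0=NH0 P1=NH3
Op 9: best P0=NH0 P1=NH3
Op 10: best P0=NH0 P1=NH3

Answer: P0:NH0 P1:NH3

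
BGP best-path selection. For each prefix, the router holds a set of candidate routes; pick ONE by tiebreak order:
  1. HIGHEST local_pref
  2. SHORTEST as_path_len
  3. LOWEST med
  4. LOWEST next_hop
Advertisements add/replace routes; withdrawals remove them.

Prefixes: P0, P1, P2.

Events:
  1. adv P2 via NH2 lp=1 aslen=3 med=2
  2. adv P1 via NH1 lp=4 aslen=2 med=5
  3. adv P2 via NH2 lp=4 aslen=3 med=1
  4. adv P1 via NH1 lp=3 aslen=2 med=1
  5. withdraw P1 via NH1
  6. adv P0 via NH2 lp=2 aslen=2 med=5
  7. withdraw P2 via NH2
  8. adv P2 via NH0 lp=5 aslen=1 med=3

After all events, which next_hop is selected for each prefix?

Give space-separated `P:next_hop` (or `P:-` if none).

Op 1: best P0=- P1=- P2=NH2
Op 2: best P0=- P1=NH1 P2=NH2
Op 3: best P0=- P1=NH1 P2=NH2
Op 4: best P0=- P1=NH1 P2=NH2
Op 5: best P0=- P1=- P2=NH2
Op 6: best P0=NH2 P1=- P2=NH2
Op 7: best P0=NH2 P1=- P2=-
Op 8: best P0=NH2 P1=- P2=NH0

Answer: P0:NH2 P1:- P2:NH0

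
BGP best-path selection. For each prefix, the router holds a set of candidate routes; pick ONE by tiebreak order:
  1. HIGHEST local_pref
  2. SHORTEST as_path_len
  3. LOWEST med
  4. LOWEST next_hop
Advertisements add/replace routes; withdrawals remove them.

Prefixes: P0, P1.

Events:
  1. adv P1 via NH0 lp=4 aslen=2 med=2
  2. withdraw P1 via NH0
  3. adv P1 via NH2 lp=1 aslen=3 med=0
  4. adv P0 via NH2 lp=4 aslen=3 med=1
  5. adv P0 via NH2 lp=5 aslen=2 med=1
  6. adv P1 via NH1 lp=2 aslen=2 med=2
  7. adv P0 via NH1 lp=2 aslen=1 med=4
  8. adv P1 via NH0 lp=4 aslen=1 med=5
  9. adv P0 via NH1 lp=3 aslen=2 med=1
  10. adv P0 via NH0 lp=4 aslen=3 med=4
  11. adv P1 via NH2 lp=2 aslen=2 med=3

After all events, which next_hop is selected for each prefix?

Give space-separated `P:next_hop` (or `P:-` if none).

Op 1: best P0=- P1=NH0
Op 2: best P0=- P1=-
Op 3: best P0=- P1=NH2
Op 4: best P0=NH2 P1=NH2
Op 5: best P0=NH2 P1=NH2
Op 6: best P0=NH2 P1=NH1
Op 7: best P0=NH2 P1=NH1
Op 8: best P0=NH2 P1=NH0
Op 9: best P0=NH2 P1=NH0
Op 10: best P0=NH2 P1=NH0
Op 11: best P0=NH2 P1=NH0

Answer: P0:NH2 P1:NH0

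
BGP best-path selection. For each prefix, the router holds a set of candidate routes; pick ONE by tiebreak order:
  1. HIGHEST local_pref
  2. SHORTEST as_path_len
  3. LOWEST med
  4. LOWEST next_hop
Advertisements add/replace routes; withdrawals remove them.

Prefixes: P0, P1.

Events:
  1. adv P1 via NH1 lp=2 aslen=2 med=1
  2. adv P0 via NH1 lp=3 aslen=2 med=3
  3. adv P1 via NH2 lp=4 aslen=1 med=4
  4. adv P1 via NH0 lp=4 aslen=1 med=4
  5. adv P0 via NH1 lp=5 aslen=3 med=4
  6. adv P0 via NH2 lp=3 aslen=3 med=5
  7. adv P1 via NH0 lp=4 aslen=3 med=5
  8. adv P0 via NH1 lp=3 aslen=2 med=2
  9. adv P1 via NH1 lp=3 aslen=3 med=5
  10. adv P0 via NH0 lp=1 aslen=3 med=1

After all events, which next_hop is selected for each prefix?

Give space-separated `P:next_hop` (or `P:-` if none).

Op 1: best P0=- P1=NH1
Op 2: best P0=NH1 P1=NH1
Op 3: best P0=NH1 P1=NH2
Op 4: best P0=NH1 P1=NH0
Op 5: best P0=NH1 P1=NH0
Op 6: best P0=NH1 P1=NH0
Op 7: best P0=NH1 P1=NH2
Op 8: best P0=NH1 P1=NH2
Op 9: best P0=NH1 P1=NH2
Op 10: best P0=NH1 P1=NH2

Answer: P0:NH1 P1:NH2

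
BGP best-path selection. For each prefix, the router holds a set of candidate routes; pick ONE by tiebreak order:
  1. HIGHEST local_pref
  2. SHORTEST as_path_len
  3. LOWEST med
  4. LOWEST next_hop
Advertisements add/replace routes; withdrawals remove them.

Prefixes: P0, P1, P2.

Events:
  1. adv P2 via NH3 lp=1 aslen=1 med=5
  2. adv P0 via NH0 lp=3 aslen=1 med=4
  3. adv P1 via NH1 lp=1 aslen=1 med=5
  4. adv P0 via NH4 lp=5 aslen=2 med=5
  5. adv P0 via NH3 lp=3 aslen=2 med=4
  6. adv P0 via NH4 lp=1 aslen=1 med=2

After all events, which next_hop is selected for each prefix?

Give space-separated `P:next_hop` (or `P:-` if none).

Answer: P0:NH0 P1:NH1 P2:NH3

Derivation:
Op 1: best P0=- P1=- P2=NH3
Op 2: best P0=NH0 P1=- P2=NH3
Op 3: best P0=NH0 P1=NH1 P2=NH3
Op 4: best P0=NH4 P1=NH1 P2=NH3
Op 5: best P0=NH4 P1=NH1 P2=NH3
Op 6: best P0=NH0 P1=NH1 P2=NH3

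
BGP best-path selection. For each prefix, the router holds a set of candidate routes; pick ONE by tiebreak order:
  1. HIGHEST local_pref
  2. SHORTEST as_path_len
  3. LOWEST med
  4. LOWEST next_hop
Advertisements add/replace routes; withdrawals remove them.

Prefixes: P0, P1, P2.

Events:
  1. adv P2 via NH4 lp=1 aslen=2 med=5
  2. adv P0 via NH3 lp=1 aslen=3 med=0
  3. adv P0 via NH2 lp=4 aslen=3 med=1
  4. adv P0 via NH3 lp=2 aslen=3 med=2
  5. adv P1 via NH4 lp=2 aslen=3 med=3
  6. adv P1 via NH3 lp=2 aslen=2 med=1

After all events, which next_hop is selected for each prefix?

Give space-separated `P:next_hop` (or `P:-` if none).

Op 1: best P0=- P1=- P2=NH4
Op 2: best P0=NH3 P1=- P2=NH4
Op 3: best P0=NH2 P1=- P2=NH4
Op 4: best P0=NH2 P1=- P2=NH4
Op 5: best P0=NH2 P1=NH4 P2=NH4
Op 6: best P0=NH2 P1=NH3 P2=NH4

Answer: P0:NH2 P1:NH3 P2:NH4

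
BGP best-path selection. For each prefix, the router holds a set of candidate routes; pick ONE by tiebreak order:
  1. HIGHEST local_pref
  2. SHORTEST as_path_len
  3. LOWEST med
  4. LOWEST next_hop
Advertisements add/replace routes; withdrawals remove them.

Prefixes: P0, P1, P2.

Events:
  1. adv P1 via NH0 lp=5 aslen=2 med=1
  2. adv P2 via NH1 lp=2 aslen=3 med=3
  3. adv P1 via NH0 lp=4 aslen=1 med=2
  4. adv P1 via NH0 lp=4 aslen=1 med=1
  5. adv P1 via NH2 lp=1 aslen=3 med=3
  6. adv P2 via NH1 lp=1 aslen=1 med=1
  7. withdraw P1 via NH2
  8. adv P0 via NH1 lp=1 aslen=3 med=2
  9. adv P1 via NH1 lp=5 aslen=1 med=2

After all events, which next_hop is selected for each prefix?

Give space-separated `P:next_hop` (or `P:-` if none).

Answer: P0:NH1 P1:NH1 P2:NH1

Derivation:
Op 1: best P0=- P1=NH0 P2=-
Op 2: best P0=- P1=NH0 P2=NH1
Op 3: best P0=- P1=NH0 P2=NH1
Op 4: best P0=- P1=NH0 P2=NH1
Op 5: best P0=- P1=NH0 P2=NH1
Op 6: best P0=- P1=NH0 P2=NH1
Op 7: best P0=- P1=NH0 P2=NH1
Op 8: best P0=NH1 P1=NH0 P2=NH1
Op 9: best P0=NH1 P1=NH1 P2=NH1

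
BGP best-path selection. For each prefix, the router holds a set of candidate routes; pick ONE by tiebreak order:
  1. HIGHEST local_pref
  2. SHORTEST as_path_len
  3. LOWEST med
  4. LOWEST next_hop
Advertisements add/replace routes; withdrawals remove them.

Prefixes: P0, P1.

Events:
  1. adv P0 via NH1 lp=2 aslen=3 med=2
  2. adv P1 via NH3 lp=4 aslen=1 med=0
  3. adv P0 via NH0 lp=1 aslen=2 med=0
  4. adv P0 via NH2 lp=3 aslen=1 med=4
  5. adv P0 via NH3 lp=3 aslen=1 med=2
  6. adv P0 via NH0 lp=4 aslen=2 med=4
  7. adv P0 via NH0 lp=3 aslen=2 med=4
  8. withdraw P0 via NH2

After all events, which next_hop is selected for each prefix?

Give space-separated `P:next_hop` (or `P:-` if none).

Op 1: best P0=NH1 P1=-
Op 2: best P0=NH1 P1=NH3
Op 3: best P0=NH1 P1=NH3
Op 4: best P0=NH2 P1=NH3
Op 5: best P0=NH3 P1=NH3
Op 6: best P0=NH0 P1=NH3
Op 7: best P0=NH3 P1=NH3
Op 8: best P0=NH3 P1=NH3

Answer: P0:NH3 P1:NH3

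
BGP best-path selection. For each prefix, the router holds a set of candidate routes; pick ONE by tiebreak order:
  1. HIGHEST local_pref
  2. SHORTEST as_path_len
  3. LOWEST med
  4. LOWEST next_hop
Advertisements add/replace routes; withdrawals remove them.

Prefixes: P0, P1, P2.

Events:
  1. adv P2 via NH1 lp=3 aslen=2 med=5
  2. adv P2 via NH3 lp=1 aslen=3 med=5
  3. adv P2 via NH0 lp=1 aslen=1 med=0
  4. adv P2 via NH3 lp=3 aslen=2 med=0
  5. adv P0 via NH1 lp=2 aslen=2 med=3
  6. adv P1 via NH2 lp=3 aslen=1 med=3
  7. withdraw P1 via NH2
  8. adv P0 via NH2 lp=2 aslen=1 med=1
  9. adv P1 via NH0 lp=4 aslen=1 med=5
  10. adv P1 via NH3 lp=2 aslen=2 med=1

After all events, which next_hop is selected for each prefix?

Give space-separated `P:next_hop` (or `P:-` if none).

Op 1: best P0=- P1=- P2=NH1
Op 2: best P0=- P1=- P2=NH1
Op 3: best P0=- P1=- P2=NH1
Op 4: best P0=- P1=- P2=NH3
Op 5: best P0=NH1 P1=- P2=NH3
Op 6: best P0=NH1 P1=NH2 P2=NH3
Op 7: best P0=NH1 P1=- P2=NH3
Op 8: best P0=NH2 P1=- P2=NH3
Op 9: best P0=NH2 P1=NH0 P2=NH3
Op 10: best P0=NH2 P1=NH0 P2=NH3

Answer: P0:NH2 P1:NH0 P2:NH3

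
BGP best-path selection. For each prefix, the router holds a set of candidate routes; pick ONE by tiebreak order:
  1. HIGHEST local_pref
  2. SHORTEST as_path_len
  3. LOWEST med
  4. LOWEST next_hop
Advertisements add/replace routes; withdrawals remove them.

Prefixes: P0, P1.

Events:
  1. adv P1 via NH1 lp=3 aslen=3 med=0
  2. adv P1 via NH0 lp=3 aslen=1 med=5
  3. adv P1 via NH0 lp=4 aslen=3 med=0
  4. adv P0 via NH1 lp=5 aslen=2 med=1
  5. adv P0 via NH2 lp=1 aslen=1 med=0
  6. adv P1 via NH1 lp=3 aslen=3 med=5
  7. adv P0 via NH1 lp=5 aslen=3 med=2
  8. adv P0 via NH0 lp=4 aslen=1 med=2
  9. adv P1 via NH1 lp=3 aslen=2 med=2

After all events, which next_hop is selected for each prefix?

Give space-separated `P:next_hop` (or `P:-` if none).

Answer: P0:NH1 P1:NH0

Derivation:
Op 1: best P0=- P1=NH1
Op 2: best P0=- P1=NH0
Op 3: best P0=- P1=NH0
Op 4: best P0=NH1 P1=NH0
Op 5: best P0=NH1 P1=NH0
Op 6: best P0=NH1 P1=NH0
Op 7: best P0=NH1 P1=NH0
Op 8: best P0=NH1 P1=NH0
Op 9: best P0=NH1 P1=NH0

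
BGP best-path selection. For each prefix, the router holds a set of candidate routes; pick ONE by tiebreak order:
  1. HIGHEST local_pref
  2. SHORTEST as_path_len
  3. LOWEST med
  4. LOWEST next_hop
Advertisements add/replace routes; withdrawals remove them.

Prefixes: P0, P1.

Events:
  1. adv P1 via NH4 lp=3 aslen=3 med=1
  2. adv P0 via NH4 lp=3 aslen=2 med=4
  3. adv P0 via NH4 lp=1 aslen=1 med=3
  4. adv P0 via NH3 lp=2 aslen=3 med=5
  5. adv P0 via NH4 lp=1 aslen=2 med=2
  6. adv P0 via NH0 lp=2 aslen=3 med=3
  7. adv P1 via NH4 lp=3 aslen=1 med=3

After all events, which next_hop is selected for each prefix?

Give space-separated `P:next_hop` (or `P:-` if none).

Answer: P0:NH0 P1:NH4

Derivation:
Op 1: best P0=- P1=NH4
Op 2: best P0=NH4 P1=NH4
Op 3: best P0=NH4 P1=NH4
Op 4: best P0=NH3 P1=NH4
Op 5: best P0=NH3 P1=NH4
Op 6: best P0=NH0 P1=NH4
Op 7: best P0=NH0 P1=NH4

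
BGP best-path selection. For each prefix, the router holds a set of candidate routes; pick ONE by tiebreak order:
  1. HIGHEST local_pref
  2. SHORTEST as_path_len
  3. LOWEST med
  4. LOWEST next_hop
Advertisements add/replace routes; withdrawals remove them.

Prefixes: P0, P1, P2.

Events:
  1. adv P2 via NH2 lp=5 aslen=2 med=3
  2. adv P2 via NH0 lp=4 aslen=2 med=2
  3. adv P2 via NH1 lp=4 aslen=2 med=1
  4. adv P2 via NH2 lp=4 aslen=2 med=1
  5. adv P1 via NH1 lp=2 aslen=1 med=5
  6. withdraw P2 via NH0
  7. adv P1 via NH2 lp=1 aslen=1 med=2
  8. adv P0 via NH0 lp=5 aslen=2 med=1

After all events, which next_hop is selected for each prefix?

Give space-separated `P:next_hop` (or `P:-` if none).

Op 1: best P0=- P1=- P2=NH2
Op 2: best P0=- P1=- P2=NH2
Op 3: best P0=- P1=- P2=NH2
Op 4: best P0=- P1=- P2=NH1
Op 5: best P0=- P1=NH1 P2=NH1
Op 6: best P0=- P1=NH1 P2=NH1
Op 7: best P0=- P1=NH1 P2=NH1
Op 8: best P0=NH0 P1=NH1 P2=NH1

Answer: P0:NH0 P1:NH1 P2:NH1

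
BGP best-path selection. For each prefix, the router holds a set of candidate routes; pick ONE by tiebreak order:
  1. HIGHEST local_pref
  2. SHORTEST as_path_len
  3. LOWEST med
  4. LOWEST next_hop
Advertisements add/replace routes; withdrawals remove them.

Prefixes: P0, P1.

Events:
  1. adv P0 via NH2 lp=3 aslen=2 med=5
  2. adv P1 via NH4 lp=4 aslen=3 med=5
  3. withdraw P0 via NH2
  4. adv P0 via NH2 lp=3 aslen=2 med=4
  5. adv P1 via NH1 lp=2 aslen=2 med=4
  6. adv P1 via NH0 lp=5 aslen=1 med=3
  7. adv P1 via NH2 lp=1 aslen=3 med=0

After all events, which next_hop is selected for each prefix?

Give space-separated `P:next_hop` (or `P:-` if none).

Op 1: best P0=NH2 P1=-
Op 2: best P0=NH2 P1=NH4
Op 3: best P0=- P1=NH4
Op 4: best P0=NH2 P1=NH4
Op 5: best P0=NH2 P1=NH4
Op 6: best P0=NH2 P1=NH0
Op 7: best P0=NH2 P1=NH0

Answer: P0:NH2 P1:NH0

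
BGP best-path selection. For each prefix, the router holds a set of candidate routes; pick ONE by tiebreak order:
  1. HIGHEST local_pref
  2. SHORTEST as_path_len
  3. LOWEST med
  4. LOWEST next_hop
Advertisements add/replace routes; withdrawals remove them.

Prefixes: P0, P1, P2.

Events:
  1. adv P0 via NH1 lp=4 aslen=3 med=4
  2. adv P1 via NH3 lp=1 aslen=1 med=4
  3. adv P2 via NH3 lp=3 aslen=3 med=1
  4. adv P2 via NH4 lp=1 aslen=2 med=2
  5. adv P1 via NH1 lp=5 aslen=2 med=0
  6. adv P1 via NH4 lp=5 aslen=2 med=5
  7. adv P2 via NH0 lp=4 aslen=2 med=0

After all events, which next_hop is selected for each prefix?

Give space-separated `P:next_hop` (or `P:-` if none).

Op 1: best P0=NH1 P1=- P2=-
Op 2: best P0=NH1 P1=NH3 P2=-
Op 3: best P0=NH1 P1=NH3 P2=NH3
Op 4: best P0=NH1 P1=NH3 P2=NH3
Op 5: best P0=NH1 P1=NH1 P2=NH3
Op 6: best P0=NH1 P1=NH1 P2=NH3
Op 7: best P0=NH1 P1=NH1 P2=NH0

Answer: P0:NH1 P1:NH1 P2:NH0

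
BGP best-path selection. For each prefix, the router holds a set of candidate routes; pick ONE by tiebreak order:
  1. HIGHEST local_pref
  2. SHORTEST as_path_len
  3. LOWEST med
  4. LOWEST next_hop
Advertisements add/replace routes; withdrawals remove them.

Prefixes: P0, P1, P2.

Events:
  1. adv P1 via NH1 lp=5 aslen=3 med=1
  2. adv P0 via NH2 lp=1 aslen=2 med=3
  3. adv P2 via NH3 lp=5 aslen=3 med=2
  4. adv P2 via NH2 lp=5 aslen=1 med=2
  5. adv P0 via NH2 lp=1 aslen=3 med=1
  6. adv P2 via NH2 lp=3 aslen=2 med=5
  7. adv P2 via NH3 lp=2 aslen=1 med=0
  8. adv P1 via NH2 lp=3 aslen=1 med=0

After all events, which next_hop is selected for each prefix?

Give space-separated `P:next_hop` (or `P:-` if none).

Answer: P0:NH2 P1:NH1 P2:NH2

Derivation:
Op 1: best P0=- P1=NH1 P2=-
Op 2: best P0=NH2 P1=NH1 P2=-
Op 3: best P0=NH2 P1=NH1 P2=NH3
Op 4: best P0=NH2 P1=NH1 P2=NH2
Op 5: best P0=NH2 P1=NH1 P2=NH2
Op 6: best P0=NH2 P1=NH1 P2=NH3
Op 7: best P0=NH2 P1=NH1 P2=NH2
Op 8: best P0=NH2 P1=NH1 P2=NH2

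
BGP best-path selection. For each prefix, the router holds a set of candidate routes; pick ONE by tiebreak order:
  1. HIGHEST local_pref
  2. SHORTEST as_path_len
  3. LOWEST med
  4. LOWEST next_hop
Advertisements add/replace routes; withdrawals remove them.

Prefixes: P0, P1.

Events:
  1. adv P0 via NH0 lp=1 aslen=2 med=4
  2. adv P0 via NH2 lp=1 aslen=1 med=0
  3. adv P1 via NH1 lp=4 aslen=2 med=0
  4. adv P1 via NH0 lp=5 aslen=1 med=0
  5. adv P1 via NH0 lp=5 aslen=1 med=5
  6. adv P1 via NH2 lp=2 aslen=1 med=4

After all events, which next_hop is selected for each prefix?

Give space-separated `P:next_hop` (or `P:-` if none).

Answer: P0:NH2 P1:NH0

Derivation:
Op 1: best P0=NH0 P1=-
Op 2: best P0=NH2 P1=-
Op 3: best P0=NH2 P1=NH1
Op 4: best P0=NH2 P1=NH0
Op 5: best P0=NH2 P1=NH0
Op 6: best P0=NH2 P1=NH0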